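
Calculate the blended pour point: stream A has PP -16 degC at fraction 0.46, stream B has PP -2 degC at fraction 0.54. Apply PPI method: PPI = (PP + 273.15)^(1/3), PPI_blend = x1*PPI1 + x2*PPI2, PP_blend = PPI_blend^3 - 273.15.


PPI_1 = (-16 + 273.15)^(1/3) = 6.359098
PPI_2 = (-2 + 273.15)^(1/3) = 6.472467
PPI_blend = 0.46 * 6.359098 + 0.54 * 6.472467 = 6.420317
PP_blend = 6.420317^3 - 273.15 = 264.6485 - 273.15 = -8.5

-8.5 degC


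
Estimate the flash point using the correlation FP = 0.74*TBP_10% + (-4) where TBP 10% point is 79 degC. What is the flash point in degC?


FP = 0.74 * 79 + (-4) = 54.46

54.46 degC


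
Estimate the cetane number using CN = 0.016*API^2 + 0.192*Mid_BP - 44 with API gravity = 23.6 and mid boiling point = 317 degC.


CN = 0.016 * 23.6^2 + 0.192 * 317 - 44
CN = 8.91136 + 60.864 - 44 = 25.77536

25.77536


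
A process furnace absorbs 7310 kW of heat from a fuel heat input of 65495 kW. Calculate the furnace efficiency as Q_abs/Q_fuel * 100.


Furnace efficiency = Q_absorbed / Q_fuel * 100
= 7310 / 65495 * 100 = 11.16

11.16 %


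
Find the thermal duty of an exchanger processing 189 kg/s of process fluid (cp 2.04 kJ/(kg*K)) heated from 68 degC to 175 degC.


Q = m_dot * cp * delta_T
delta_T = 175 - 68 = 107 K
Q = 189 * 2.04 * 107
= 385.56 * 107
= 41254.92 kW

41254.92 kW


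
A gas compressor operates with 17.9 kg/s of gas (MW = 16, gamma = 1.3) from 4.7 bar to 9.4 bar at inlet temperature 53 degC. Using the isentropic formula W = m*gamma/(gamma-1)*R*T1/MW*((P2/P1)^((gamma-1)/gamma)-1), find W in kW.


Isentropic work: W = m*(gamma/(gamma-1))*(R*T1/MW)*((P2/P1)^((gamma-1)/gamma) - 1)
T1 = 53 + 273.15 = 326.15 K
Pressure ratio = 9.4 / 4.7 = 2
Exponent = (1.3 - 1)/1.3 = 0.230769
(P2/P1)^exp - 1 = 2^0.230769 - 1 = 0.17346
W = 17.9 * 1.3 / 0.3 * 8.314 * 326.15 / 16 * 0.17346 = 2280

2280 kW


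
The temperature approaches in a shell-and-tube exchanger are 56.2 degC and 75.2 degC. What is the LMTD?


LMTD = (dT1 - dT2) / ln(dT1/dT2)
= (56.2 - 75.2) / ln(56.2 / 75.2) = -19 / -0.291234 = 65.24

65.24 degC


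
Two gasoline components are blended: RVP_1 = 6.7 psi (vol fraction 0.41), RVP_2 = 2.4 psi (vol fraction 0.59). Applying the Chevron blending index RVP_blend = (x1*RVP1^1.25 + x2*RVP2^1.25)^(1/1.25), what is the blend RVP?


Chevron index: RVP_blend = (sum xi*RVPi^1.25)^(1/1.25)
RVP^1.25 terms: 0.41 * 6.7^1.25 + 0.59 * 2.4^1.25 = 6.18199
RVP_blend = 6.18199^(1/1.25) = 4.294

4.294 psi


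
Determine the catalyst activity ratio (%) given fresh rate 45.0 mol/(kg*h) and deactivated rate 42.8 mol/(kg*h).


Activity (%) = (rate_used / rate_fresh) * 100
rate_used = 42.8, rate_fresh = 45.0
= (42.8 / 45.0) * 100
= 0.9511 * 100 = 95.11

95.11 %


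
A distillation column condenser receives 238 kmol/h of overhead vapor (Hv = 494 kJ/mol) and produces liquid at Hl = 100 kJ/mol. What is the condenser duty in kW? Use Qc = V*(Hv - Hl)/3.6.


Qc = 238 * (494 - 100) / 3.6 = 238 * 394 / 3.6 = 26050

26050 kW


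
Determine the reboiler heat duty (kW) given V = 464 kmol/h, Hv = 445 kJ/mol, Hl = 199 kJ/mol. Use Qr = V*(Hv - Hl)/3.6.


Qr = 464 * (445 - 199) / 3.6 = 464 * 246 / 3.6 = 31710

31710 kW


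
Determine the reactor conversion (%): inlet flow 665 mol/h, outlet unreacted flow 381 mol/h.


X = (F_in - F_out) / F_in * 100
Moles reacted = 665 - 381 = 284
X = 284 / 665 * 100
= 0.4271 * 100
= 42.71 %

42.71 %


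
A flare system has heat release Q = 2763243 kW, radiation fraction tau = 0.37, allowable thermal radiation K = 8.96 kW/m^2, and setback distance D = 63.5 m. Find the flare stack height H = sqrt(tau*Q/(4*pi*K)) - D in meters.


tau*Q/(4*pi*K) = 0.37 * 2763243 / (4 * pi * 8.96) = 9080.36
sqrt(9080.36) = 95.2909
H = 95.2909 - 63.5 = 31.79

31.79 m


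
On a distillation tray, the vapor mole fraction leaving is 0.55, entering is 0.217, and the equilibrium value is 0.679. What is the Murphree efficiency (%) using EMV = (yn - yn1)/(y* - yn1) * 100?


Murphree vapor efficiency: EMV = (y_n - y_(n-1)) / (y*_n - y_(n-1)) * 100
EMV = (0.55 - 0.217) / (0.679 - 0.217) * 100 = 0.333 / 0.462 * 100 = 72.08

72.08 %


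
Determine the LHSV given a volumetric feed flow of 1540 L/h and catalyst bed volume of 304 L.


LHSV = volumetric feed rate / catalyst volume
= 1540 L/h / 304 L
= 5.066 h^-1

5.066 h^-1


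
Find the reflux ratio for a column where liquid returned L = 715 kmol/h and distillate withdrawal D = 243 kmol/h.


Reflux ratio definition: R = L / D (liquid returned / distillate withdrawn)
L = 715 kmol/h, D = 243 kmol/h
R = 715 / 243 = 2.942

2.942


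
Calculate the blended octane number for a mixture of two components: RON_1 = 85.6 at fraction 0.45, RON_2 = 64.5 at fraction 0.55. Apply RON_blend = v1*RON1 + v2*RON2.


Linear blending: RON_blend = sum(vi * RONi)
Contribution 1: 0.45 * 85.6 = 38.52
Contribution 2: 0.55 * 64.5 = 35.475
RON_blend = 38.52 + 35.475 = 73.995

73.995


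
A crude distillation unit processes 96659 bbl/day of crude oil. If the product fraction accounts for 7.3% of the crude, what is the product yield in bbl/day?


Crude throughput = 96659 bbl/day
Fraction yield = 7.3%
yield = throughput * fraction / 100
yield = 96659 * 7.3 / 100 = 7056.107

7056.107 bbl/day


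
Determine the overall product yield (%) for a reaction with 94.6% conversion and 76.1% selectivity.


Overall yield = conversion (%) * selectivity (%) / 100
Conversion = 94.6%, Selectivity = 76.1%
Y = 94.6 * 76.1 / 100
= 71.9906 %

71.9906 %


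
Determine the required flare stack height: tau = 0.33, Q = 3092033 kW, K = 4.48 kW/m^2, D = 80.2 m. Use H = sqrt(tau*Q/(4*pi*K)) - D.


tau*Q/(4*pi*K) = 0.33 * 3092033 / (4 * pi * 4.48) = 18124.7
sqrt(18124.7) = 134.628
H = 134.628 - 80.2 = 54.43

54.43 m


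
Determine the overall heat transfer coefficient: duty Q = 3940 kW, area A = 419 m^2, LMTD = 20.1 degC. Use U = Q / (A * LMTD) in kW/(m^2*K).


From Q = U*A*LMTD, U = Q / (A * LMTD)
U = 3940 / (419 * 20.1) = 3940 / 8421.9 = 0.4678

0.4678 kW/(m^2*K)


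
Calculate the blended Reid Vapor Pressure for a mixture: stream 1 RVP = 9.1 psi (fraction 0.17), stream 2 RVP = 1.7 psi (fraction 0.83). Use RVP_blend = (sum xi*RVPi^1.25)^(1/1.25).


Chevron index: RVP_blend = (sum xi*RVPi^1.25)^(1/1.25)
RVP^1.25 terms: 0.17 * 9.1^1.25 + 0.83 * 1.7^1.25 = 4.29806
RVP_blend = 4.29806^(1/1.25) = 3.211

3.211 psi


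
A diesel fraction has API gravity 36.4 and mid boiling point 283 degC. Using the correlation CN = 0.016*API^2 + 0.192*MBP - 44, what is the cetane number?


CN = 0.016 * 36.4^2 + 0.192 * 283 - 44
CN = 21.19936 + 54.336 - 44 = 31.53536

31.53536


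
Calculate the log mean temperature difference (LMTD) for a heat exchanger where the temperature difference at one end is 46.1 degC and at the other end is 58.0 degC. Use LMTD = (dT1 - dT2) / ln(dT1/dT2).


LMTD = (dT1 - dT2) / ln(dT1/dT2)
= (46.1 - 58.0) / ln(46.1 / 58.0) = -11.9 / -0.22963 = 51.82

51.82 degC


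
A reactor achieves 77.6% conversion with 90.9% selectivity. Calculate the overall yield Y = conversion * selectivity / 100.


Overall yield = conversion (%) * selectivity (%) / 100
Conversion = 77.6%, Selectivity = 90.9%
Y = 77.6 * 90.9 / 100
= 70.5384 %

70.5384 %


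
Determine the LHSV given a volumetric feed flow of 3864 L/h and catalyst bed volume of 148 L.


LHSV = volumetric feed rate / catalyst volume
= 3864 L/h / 148 L
= 26.11 h^-1

26.11 h^-1


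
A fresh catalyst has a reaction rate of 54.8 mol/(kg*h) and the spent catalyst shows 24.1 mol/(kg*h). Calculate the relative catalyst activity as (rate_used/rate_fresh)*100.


Activity (%) = (rate_used / rate_fresh) * 100
rate_used = 24.1, rate_fresh = 54.8
= (24.1 / 54.8) * 100
= 0.4398 * 100 = 43.98

43.98 %


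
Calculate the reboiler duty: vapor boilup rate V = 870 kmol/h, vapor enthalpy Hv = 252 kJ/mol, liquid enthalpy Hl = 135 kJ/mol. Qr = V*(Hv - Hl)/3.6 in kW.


Qr = 870 * (252 - 135) / 3.6 = 870 * 117 / 3.6 = 28280

28280 kW


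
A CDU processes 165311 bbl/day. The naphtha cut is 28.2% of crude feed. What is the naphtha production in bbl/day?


Crude throughput = 165311 bbl/day
Fraction yield = 28.2%
yield = throughput * fraction / 100
yield = 165311 * 28.2 / 100 = 46617.702

46617.702 bbl/day


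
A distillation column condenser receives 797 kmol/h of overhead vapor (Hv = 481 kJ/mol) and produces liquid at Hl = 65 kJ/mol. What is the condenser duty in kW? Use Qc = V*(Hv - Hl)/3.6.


Qc = 797 * (481 - 65) / 3.6 = 797 * 416 / 3.6 = 92100

92100 kW


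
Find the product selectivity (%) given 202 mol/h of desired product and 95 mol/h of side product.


Selectivity = desired / (desired + undesired) * 100
Total products = 202 + 95 = 297 mol/h
S = 202 / 297 * 100
= 0.6801 * 100
= 68.01 %

68.01 %


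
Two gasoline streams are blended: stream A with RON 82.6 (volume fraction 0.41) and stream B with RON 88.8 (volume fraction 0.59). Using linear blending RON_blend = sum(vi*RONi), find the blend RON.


Linear blending: RON_blend = sum(vi * RONi)
Contribution 1: 0.41 * 82.6 = 33.866
Contribution 2: 0.59 * 88.8 = 52.392
RON_blend = 33.866 + 52.392 = 86.258

86.258


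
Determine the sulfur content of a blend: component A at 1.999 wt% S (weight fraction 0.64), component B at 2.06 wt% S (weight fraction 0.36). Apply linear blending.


Linear sulfur blending: S_blend = x1*S1 + x2*S2
Contribution 1: 0.64 * 1.999 = 1.27936 wt%
Contribution 2: 0.36 * 2.06 = 0.7416 wt%
S_blend = 1.27936 + 0.7416 = 2.02096

2.02096 wt%


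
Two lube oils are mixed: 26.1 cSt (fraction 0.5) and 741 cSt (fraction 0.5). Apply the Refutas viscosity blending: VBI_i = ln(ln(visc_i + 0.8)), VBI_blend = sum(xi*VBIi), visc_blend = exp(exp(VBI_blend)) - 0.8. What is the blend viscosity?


Refutas method: VBN_i = 14.534*ln(ln(visc_i + 0.8)) + 10.975, blended linearly by mass fraction; since VBN is linear in VBI_i = ln(ln(visc_i + 0.8)) and the fractions sum to 1, blend VBI directly: visc = exp(exp(VBI_blend)) - 0.8
VBI_1 = ln(ln(26.1 + 0.8)) = 1.19153
VBI_2 = ln(ln(741 + 0.8)) = 1.88844
VBI_blend = 0.5 * 1.19153 + 0.5 * 1.88844 = 1.53998
visc_blend = exp(exp(1.53998)) - 0.8 = 105.3

105.3 cSt


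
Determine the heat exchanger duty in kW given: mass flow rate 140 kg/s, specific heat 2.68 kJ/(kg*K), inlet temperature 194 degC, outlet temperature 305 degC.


Q = m_dot * cp * delta_T
delta_T = 305 - 194 = 111 K
Q = 140 * 2.68 * 111
= 375.2 * 111
= 41647.2 kW

41647.2 kW


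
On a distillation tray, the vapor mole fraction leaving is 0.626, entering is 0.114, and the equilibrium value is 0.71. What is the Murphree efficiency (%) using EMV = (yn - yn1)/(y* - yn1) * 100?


Murphree vapor efficiency: EMV = (y_n - y_(n-1)) / (y*_n - y_(n-1)) * 100
EMV = (0.626 - 0.114) / (0.71 - 0.114) * 100 = 0.512 / 0.596 * 100 = 85.91

85.91 %


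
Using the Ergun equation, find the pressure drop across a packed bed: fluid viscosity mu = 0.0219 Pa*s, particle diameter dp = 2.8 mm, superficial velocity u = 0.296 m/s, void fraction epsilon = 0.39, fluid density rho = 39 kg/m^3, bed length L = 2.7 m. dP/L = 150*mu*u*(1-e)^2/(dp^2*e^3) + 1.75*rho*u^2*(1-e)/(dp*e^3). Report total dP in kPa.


dp = 2.8 mm = 0.0028 m
Viscous term = 150*0.0219*0.296*(1-0.39)^2 / (0.0028^2*0.39^3) = 777995
Inertial term = 1.75*39*0.296^2*(1-0.39) / (0.0028*0.39^3) = 21961.6
dP/L = 777995 + 21961.6 = 799957 Pa/m
dP = 799957 * 2.7 / 1000 = 2160 kPa

2160 kPa


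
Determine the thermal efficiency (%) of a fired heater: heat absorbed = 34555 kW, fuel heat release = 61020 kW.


Furnace efficiency = Q_absorbed / Q_fuel * 100
= 34555 / 61020 * 100 = 56.63

56.63 %


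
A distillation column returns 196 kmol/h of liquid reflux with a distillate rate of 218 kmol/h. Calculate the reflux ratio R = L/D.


Reflux ratio definition: R = L / D (liquid returned / distillate withdrawn)
L = 196 kmol/h, D = 218 kmol/h
R = 196 / 218 = 0.8991

0.8991


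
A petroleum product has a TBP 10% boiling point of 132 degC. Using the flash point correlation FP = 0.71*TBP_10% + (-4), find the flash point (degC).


FP = 0.71 * 132 + (-4) = 89.72

89.72 degC


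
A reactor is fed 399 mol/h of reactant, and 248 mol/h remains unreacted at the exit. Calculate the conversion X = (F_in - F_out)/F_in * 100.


X = (F_in - F_out) / F_in * 100
Moles reacted = 399 - 248 = 151
X = 151 / 399 * 100
= 0.3784 * 100
= 37.84 %

37.84 %


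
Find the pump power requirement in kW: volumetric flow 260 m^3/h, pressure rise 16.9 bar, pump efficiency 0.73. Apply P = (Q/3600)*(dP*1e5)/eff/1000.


Q = 260 / 3600 = 0.0722222 m^3/s
P = 0.0722222 * (16.9 * 1e5) / 0.73 / 1000 = 167.2

167.2 kW


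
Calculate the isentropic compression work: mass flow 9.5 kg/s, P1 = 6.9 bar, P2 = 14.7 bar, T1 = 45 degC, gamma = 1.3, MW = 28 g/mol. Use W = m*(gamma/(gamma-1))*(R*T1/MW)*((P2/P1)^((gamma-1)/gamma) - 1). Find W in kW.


Isentropic work: W = m*(gamma/(gamma-1))*(R*T1/MW)*((P2/P1)^((gamma-1)/gamma) - 1)
T1 = 45 + 273.15 = 318.15 K
Pressure ratio = 14.7 / 6.9 = 2.13043
Exponent = (1.3 - 1)/1.3 = 0.230769
(P2/P1)^exp - 1 = 2.13043^0.230769 - 1 = 0.190694
W = 9.5 * 1.3 / 0.3 * 8.314 * 318.15 / 28 * 0.190694 = 741.6

741.6 kW


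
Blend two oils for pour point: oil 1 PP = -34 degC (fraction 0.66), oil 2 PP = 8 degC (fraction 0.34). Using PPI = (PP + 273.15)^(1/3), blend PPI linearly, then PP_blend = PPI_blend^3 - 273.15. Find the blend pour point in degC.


PPI_1 = (-34 + 273.15)^(1/3) = 6.20712
PPI_2 = (8 + 273.15)^(1/3) = 6.551077
PPI_blend = 0.66 * 6.20712 + 0.34 * 6.551077 = 6.324065
PP_blend = 6.324065^3 - 273.15 = 252.9234 - 273.15 = -20.23

-20.23 degC


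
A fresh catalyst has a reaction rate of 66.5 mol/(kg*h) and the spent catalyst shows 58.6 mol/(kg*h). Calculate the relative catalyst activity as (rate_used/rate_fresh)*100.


Activity (%) = (rate_used / rate_fresh) * 100
rate_used = 58.6, rate_fresh = 66.5
= (58.6 / 66.5) * 100
= 0.8812 * 100 = 88.12

88.12 %


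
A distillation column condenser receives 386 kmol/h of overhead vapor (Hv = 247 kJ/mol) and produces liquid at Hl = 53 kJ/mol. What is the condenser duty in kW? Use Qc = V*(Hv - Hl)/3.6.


Qc = 386 * (247 - 53) / 3.6 = 386 * 194 / 3.6 = 20800

20800 kW


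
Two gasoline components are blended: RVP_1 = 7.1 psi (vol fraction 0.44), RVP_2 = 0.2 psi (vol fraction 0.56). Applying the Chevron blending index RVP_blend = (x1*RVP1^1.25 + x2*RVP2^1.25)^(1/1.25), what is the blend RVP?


Chevron index: RVP_blend = (sum xi*RVPi^1.25)^(1/1.25)
RVP^1.25 terms: 0.44 * 7.1^1.25 + 0.56 * 0.2^1.25 = 5.17438
RVP_blend = 5.17438^(1/1.25) = 3.725

3.725 psi


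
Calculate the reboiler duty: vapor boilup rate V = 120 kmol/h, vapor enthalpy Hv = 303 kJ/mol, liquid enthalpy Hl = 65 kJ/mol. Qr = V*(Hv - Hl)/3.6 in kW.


Qr = 120 * (303 - 65) / 3.6 = 120 * 238 / 3.6 = 7933

7933 kW


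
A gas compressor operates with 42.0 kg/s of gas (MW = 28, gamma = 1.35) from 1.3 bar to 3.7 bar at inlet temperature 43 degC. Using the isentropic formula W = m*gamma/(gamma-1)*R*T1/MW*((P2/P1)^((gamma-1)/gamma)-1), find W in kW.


Isentropic work: W = m*(gamma/(gamma-1))*(R*T1/MW)*((P2/P1)^((gamma-1)/gamma) - 1)
T1 = 43 + 273.15 = 316.15 K
Pressure ratio = 3.7 / 1.3 = 2.84615
Exponent = (1.35 - 1)/1.35 = 0.259259
(P2/P1)^exp - 1 = 2.84615^0.259259 - 1 = 0.311506
W = 42.0 * 1.35 / 0.35 * 8.314 * 316.15 / 28 * 0.311506 = 4737

4737 kW


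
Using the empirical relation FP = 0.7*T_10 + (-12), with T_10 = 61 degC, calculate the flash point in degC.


FP = 0.7 * 61 + (-12) = 30.7

30.7 degC


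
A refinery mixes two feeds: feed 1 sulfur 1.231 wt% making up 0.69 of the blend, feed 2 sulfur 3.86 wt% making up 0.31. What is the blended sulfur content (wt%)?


Linear sulfur blending: S_blend = x1*S1 + x2*S2
Contribution 1: 0.69 * 1.231 = 0.84939 wt%
Contribution 2: 0.31 * 3.86 = 1.1966 wt%
S_blend = 0.84939 + 1.1966 = 2.04599

2.04599 wt%


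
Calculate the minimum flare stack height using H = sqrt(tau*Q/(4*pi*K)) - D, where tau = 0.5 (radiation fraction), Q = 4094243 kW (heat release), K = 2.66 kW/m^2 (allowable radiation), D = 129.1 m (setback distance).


tau*Q/(4*pi*K) = 0.5 * 4094243 / (4 * pi * 2.66) = 61242.4
sqrt(61242.4) = 247.472
H = 247.472 - 129.1 = 118.4

118.4 m


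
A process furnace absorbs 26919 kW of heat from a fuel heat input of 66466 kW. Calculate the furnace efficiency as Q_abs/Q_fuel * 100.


Furnace efficiency = Q_absorbed / Q_fuel * 100
= 26919 / 66466 * 100 = 40.50

40.50 %


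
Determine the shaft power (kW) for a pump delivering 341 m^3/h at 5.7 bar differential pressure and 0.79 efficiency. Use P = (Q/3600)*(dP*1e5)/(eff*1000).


Q = 341 / 3600 = 0.0947222 m^3/s
P = 0.0947222 * (5.7 * 1e5) / 0.79 / 1000 = 68.34

68.34 kW


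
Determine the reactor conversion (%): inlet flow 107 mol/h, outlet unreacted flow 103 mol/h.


X = (F_in - F_out) / F_in * 100
Moles reacted = 107 - 103 = 4
X = 4 / 107 * 100
= 0.03738 * 100
= 3.738 %

3.738 %


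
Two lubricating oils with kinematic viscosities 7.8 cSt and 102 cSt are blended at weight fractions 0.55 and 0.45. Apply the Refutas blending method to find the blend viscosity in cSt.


Refutas method: VBN_i = 14.534*ln(ln(visc_i + 0.8)) + 10.975, blended linearly by mass fraction; since VBN is linear in VBI_i = ln(ln(visc_i + 0.8)) and the fractions sum to 1, blend VBI directly: visc = exp(exp(VBI_blend)) - 0.8
VBI_1 = ln(ln(7.8 + 0.8)) = 0.766287
VBI_2 = ln(ln(102 + 0.8)) = 1.53316
VBI_blend = 0.55 * 0.766287 + 0.45 * 1.53316 = 1.11138
visc_blend = exp(exp(1.11138)) - 0.8 = 20.07

20.07 cSt


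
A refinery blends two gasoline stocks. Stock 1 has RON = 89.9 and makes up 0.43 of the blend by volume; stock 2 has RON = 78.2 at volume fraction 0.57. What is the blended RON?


Linear blending: RON_blend = sum(vi * RONi)
Contribution 1: 0.43 * 89.9 = 38.657
Contribution 2: 0.57 * 78.2 = 44.574
RON_blend = 38.657 + 44.574 = 83.231

83.231


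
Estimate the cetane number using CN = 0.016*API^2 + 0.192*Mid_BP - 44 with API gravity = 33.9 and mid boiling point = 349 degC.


CN = 0.016 * 33.9^2 + 0.192 * 349 - 44
CN = 18.38736 + 67.008 - 44 = 41.39536

41.39536


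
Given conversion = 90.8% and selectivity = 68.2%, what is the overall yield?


Overall yield = conversion (%) * selectivity (%) / 100
Conversion = 90.8%, Selectivity = 68.2%
Y = 90.8 * 68.2 / 100
= 61.9256 %

61.9256 %


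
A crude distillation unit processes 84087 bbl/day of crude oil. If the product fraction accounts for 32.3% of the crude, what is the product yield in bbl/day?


Crude throughput = 84087 bbl/day
Fraction yield = 32.3%
yield = throughput * fraction / 100
yield = 84087 * 32.3 / 100 = 27160.101

27160.101 bbl/day


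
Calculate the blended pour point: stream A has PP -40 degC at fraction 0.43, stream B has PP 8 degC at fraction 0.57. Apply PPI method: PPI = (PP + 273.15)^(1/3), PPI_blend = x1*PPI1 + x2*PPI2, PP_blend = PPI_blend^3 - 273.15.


PPI_1 = (-40 + 273.15)^(1/3) = 6.15477
PPI_2 = (8 + 273.15)^(1/3) = 6.551077
PPI_blend = 0.43 * 6.15477 + 0.57 * 6.551077 = 6.380665
PP_blend = 6.380665^3 - 273.15 = 259.7753 - 273.15 = -13.37

-13.37 degC


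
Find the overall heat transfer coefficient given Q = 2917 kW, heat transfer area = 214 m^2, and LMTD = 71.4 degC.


From Q = U*A*LMTD, U = Q / (A * LMTD)
U = 2917 / (214 * 71.4) = 2917 / 15279.6 = 0.1909

0.1909 kW/(m^2*K)


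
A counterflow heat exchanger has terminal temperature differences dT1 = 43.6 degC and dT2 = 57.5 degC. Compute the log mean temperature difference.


LMTD = (dT1 - dT2) / ln(dT1/dT2)
= (43.6 - 57.5) / ln(43.6 / 57.5) = -13.9 / -0.276728 = 50.23

50.23 degC


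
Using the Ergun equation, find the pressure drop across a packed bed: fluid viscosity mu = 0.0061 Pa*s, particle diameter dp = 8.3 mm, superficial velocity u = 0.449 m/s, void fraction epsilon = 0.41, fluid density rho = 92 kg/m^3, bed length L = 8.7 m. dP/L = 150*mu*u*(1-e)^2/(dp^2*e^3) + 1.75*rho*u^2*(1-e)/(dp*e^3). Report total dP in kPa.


dp = 8.3 mm = 0.0083 m
Viscous term = 150*0.0061*0.449*(1-0.41)^2 / (0.0083^2*0.41^3) = 30120.6
Inertial term = 1.75*92*0.449^2*(1-0.41) / (0.0083*0.41^3) = 33476.6
dP/L = 30120.6 + 33476.6 = 63597.2 Pa/m
dP = 63597.2 * 8.7 / 1000 = 553.3 kPa

553.3 kPa


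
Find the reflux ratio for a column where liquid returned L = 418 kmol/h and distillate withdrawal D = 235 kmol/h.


Reflux ratio definition: R = L / D (liquid returned / distillate withdrawn)
L = 418 kmol/h, D = 235 kmol/h
R = 418 / 235 = 1.779

1.779


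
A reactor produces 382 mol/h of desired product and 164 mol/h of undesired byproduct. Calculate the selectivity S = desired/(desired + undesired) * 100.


Selectivity = desired / (desired + undesired) * 100
Total products = 382 + 164 = 546 mol/h
S = 382 / 546 * 100
= 0.6996 * 100
= 69.96 %

69.96 %


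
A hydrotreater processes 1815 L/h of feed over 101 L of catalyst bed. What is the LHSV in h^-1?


LHSV = volumetric feed rate / catalyst volume
= 1815 L/h / 101 L
= 17.97 h^-1

17.97 h^-1


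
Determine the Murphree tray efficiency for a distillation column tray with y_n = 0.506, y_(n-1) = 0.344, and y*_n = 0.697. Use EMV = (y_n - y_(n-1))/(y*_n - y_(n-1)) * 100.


Murphree vapor efficiency: EMV = (y_n - y_(n-1)) / (y*_n - y_(n-1)) * 100
EMV = (0.506 - 0.344) / (0.697 - 0.344) * 100 = 0.162 / 0.353 * 100 = 45.89

45.89 %


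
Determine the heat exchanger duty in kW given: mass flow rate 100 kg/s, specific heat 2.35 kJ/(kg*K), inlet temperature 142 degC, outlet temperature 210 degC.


Q = m_dot * cp * delta_T
delta_T = 210 - 142 = 68 K
Q = 100 * 2.35 * 68
= 235 * 68
= 15980 kW

15980 kW


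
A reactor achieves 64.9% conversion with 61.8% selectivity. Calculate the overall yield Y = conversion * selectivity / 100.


Overall yield = conversion (%) * selectivity (%) / 100
Conversion = 64.9%, Selectivity = 61.8%
Y = 64.9 * 61.8 / 100
= 40.1082 %

40.1082 %


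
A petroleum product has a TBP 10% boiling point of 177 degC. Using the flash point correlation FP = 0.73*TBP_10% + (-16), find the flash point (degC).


FP = 0.73 * 177 + (-16) = 113.21

113.21 degC


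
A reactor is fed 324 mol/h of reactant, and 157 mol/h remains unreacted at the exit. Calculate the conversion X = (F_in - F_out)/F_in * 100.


X = (F_in - F_out) / F_in * 100
Moles reacted = 324 - 157 = 167
X = 167 / 324 * 100
= 0.5154 * 100
= 51.54 %

51.54 %


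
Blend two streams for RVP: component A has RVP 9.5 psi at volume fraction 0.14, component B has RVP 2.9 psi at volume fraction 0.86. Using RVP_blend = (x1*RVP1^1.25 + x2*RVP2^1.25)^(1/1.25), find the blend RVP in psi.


Chevron index: RVP_blend = (sum xi*RVPi^1.25)^(1/1.25)
RVP^1.25 terms: 0.14 * 9.5^1.25 + 0.86 * 2.9^1.25 = 5.58956
RVP_blend = 5.58956^(1/1.25) = 3.962

3.962 psi


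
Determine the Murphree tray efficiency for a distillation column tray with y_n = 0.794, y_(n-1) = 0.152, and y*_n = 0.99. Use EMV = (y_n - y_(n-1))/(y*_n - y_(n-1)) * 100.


Murphree vapor efficiency: EMV = (y_n - y_(n-1)) / (y*_n - y_(n-1)) * 100
EMV = (0.794 - 0.152) / (0.99 - 0.152) * 100 = 0.642 / 0.838 * 100 = 76.61

76.61 %


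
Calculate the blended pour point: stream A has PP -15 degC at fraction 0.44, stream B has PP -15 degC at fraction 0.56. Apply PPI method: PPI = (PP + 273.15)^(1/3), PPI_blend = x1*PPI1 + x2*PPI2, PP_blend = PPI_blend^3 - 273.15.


PPI_1 = (-15 + 273.15)^(1/3) = 6.36733
PPI_2 = (-15 + 273.15)^(1/3) = 6.36733
PPI_blend = 0.44 * 6.36733 + 0.56 * 6.36733 = 6.36733
PP_blend = 6.36733^3 - 273.15 = 258.15 - 273.15 = -15

-15 degC


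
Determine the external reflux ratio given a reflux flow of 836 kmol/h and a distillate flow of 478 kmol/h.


Reflux ratio definition: R = L / D (liquid returned / distillate withdrawn)
L = 836 kmol/h, D = 478 kmol/h
R = 836 / 478 = 1.749

1.749


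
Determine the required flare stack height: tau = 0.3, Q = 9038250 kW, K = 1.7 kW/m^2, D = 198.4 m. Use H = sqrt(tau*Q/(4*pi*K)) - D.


tau*Q/(4*pi*K) = 0.3 * 9038250 / (4 * pi * 1.7) = 126925
sqrt(126925) = 356.265
H = 356.265 - 198.4 = 157.9

157.9 m


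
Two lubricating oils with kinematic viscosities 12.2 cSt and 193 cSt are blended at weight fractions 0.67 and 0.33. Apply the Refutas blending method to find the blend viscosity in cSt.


Refutas method: VBN_i = 14.534*ln(ln(visc_i + 0.8)) + 10.975, blended linearly by mass fraction; since VBN is linear in VBI_i = ln(ln(visc_i + 0.8)) and the fractions sum to 1, blend VBI directly: visc = exp(exp(VBI_blend)) - 0.8
VBI_1 = ln(ln(12.2 + 0.8)) = 0.941939
VBI_2 = ln(ln(193 + 0.8)) = 1.66143
VBI_blend = 0.67 * 0.941939 + 0.33 * 1.66143 = 1.17937
visc_blend = exp(exp(1.17937)) - 0.8 = 25.05

25.05 cSt


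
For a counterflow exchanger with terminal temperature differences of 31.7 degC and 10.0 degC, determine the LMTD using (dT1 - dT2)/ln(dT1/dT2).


LMTD = (dT1 - dT2) / ln(dT1/dT2)
= (31.7 - 10.0) / ln(31.7 / 10.0) = 21.7 / 1.15373 = 18.81

18.81 degC


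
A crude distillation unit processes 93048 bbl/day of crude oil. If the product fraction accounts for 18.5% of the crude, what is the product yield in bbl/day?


Crude throughput = 93048 bbl/day
Fraction yield = 18.5%
yield = throughput * fraction / 100
yield = 93048 * 18.5 / 100 = 17213.88

17213.88 bbl/day


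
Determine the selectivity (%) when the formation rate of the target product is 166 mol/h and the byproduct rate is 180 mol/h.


Selectivity = desired / (desired + undesired) * 100
Total products = 166 + 180 = 346 mol/h
S = 166 / 346 * 100
= 0.4798 * 100
= 47.98 %

47.98 %


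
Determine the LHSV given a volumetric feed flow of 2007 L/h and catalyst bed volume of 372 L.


LHSV = volumetric feed rate / catalyst volume
= 2007 L/h / 372 L
= 5.395 h^-1

5.395 h^-1


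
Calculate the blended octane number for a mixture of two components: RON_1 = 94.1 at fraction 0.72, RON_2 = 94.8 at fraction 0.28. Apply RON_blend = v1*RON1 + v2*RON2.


Linear blending: RON_blend = sum(vi * RONi)
Contribution 1: 0.72 * 94.1 = 67.752
Contribution 2: 0.28 * 94.8 = 26.544
RON_blend = 67.752 + 26.544 = 94.296

94.296


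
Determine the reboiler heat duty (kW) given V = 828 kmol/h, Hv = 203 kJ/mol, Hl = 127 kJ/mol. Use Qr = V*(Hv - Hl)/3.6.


Qr = 828 * (203 - 127) / 3.6 = 828 * 76 / 3.6 = 17480

17480 kW


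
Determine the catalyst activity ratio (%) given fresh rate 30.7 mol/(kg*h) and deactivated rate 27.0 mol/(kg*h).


Activity (%) = (rate_used / rate_fresh) * 100
rate_used = 27.0, rate_fresh = 30.7
= (27.0 / 30.7) * 100
= 0.8795 * 100 = 87.95

87.95 %


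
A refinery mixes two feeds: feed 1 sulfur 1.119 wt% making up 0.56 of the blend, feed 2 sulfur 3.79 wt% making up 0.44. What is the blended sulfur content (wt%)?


Linear sulfur blending: S_blend = x1*S1 + x2*S2
Contribution 1: 0.56 * 1.119 = 0.62664 wt%
Contribution 2: 0.44 * 3.79 = 1.6676 wt%
S_blend = 0.62664 + 1.6676 = 2.29424

2.29424 wt%


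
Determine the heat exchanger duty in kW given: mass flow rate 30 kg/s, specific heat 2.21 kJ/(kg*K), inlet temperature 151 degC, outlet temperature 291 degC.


Q = m_dot * cp * delta_T
delta_T = 291 - 151 = 140 K
Q = 30 * 2.21 * 140
= 66.3 * 140
= 9282 kW

9282 kW


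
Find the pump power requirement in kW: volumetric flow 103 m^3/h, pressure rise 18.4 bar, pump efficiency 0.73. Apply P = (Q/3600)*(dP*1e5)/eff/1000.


Q = 103 / 3600 = 0.0286111 m^3/s
P = 0.0286111 * (18.4 * 1e5) / 0.73 / 1000 = 72.12

72.12 kW


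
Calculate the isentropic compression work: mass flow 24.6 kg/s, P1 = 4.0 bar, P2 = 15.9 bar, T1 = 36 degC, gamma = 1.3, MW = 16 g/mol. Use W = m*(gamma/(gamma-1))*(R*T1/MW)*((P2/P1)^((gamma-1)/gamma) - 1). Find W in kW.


Isentropic work: W = m*(gamma/(gamma-1))*(R*T1/MW)*((P2/P1)^((gamma-1)/gamma) - 1)
T1 = 36 + 273.15 = 309.15 K
Pressure ratio = 15.9 / 4.0 = 3.975
Exponent = (1.3 - 1)/1.3 = 0.230769
(P2/P1)^exp - 1 = 3.975^0.230769 - 1 = 0.375018
W = 24.6 * 1.3 / 0.3 * 8.314 * 309.15 / 16 * 0.375018 = 6422

6422 kW


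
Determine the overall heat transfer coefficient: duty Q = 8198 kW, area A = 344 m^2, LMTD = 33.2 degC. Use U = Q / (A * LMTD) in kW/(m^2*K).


From Q = U*A*LMTD, U = Q / (A * LMTD)
U = 8198 / (344 * 33.2) = 8198 / 11420.8 = 0.7178

0.7178 kW/(m^2*K)


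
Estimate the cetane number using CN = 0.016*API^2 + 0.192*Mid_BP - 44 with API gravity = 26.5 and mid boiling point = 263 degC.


CN = 0.016 * 26.5^2 + 0.192 * 263 - 44
CN = 11.236 + 50.496 - 44 = 17.732

17.732


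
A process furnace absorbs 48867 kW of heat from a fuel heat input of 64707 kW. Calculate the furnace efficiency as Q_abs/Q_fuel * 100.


Furnace efficiency = Q_absorbed / Q_fuel * 100
= 48867 / 64707 * 100 = 75.52

75.52 %


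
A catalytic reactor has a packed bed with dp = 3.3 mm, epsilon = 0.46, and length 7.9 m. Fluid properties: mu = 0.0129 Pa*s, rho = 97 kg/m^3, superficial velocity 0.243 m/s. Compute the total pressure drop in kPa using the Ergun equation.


dp = 3.3 mm = 0.0033 m
Viscous term = 150*0.0129*0.243*(1-0.46)^2 / (0.0033^2*0.46^3) = 129352
Inertial term = 1.75*97*0.243^2*(1-0.46) / (0.0033*0.46^3) = 16851.1
dP/L = 129352 + 16851.1 = 146203 Pa/m
dP = 146203 * 7.9 / 1000 = 1155 kPa

1155 kPa


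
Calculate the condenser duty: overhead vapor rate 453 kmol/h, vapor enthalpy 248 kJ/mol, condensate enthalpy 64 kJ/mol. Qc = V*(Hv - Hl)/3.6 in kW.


Qc = 453 * (248 - 64) / 3.6 = 453 * 184 / 3.6 = 23150

23150 kW


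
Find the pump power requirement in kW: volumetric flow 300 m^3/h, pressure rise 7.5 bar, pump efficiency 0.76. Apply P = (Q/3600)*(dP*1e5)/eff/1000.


Q = 300 / 3600 = 0.0833333 m^3/s
P = 0.0833333 * (7.5 * 1e5) / 0.76 / 1000 = 82.24

82.24 kW


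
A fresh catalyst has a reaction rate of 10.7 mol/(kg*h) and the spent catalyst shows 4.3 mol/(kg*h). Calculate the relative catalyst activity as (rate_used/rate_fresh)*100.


Activity (%) = (rate_used / rate_fresh) * 100
rate_used = 4.3, rate_fresh = 10.7
= (4.3 / 10.7) * 100
= 0.4019 * 100 = 40.19

40.19 %


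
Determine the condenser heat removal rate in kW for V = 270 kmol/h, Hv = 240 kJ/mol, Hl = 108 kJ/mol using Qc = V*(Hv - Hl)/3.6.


Qc = 270 * (240 - 108) / 3.6 = 270 * 132 / 3.6 = 9900

9900 kW


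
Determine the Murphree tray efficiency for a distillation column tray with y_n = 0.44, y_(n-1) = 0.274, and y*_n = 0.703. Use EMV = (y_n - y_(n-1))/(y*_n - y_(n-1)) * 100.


Murphree vapor efficiency: EMV = (y_n - y_(n-1)) / (y*_n - y_(n-1)) * 100
EMV = (0.44 - 0.274) / (0.703 - 0.274) * 100 = 0.166 / 0.429 * 100 = 38.69

38.69 %


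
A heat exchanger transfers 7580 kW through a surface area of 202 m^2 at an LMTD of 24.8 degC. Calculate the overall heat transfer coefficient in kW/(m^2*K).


From Q = U*A*LMTD, U = Q / (A * LMTD)
U = 7580 / (202 * 24.8) = 7580 / 5009.6 = 1.513

1.513 kW/(m^2*K)


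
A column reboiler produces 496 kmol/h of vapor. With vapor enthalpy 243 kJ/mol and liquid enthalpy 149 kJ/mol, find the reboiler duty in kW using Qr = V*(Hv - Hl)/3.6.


Qr = 496 * (243 - 149) / 3.6 = 496 * 94 / 3.6 = 12950

12950 kW


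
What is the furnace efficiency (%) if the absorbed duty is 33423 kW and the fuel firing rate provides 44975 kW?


Furnace efficiency = Q_absorbed / Q_fuel * 100
= 33423 / 44975 * 100 = 74.31

74.31 %


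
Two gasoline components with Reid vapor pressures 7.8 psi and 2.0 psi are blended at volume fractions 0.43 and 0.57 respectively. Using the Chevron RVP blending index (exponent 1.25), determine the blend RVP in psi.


Chevron index: RVP_blend = (sum xi*RVPi^1.25)^(1/1.25)
RVP^1.25 terms: 0.43 * 7.8^1.25 + 0.57 * 2.0^1.25 = 6.96084
RVP_blend = 6.96084^(1/1.25) = 4.722

4.722 psi


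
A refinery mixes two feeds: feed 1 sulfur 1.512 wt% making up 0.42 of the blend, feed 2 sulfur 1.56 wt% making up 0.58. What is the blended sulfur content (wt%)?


Linear sulfur blending: S_blend = x1*S1 + x2*S2
Contribution 1: 0.42 * 1.512 = 0.63504 wt%
Contribution 2: 0.58 * 1.56 = 0.9048 wt%
S_blend = 0.63504 + 0.9048 = 1.53984

1.53984 wt%


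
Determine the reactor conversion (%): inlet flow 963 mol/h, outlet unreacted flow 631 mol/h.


X = (F_in - F_out) / F_in * 100
Moles reacted = 963 - 631 = 332
X = 332 / 963 * 100
= 0.3448 * 100
= 34.48 %

34.48 %


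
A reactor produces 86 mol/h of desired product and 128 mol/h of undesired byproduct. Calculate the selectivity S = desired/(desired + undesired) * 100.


Selectivity = desired / (desired + undesired) * 100
Total products = 86 + 128 = 214 mol/h
S = 86 / 214 * 100
= 0.4019 * 100
= 40.19 %

40.19 %


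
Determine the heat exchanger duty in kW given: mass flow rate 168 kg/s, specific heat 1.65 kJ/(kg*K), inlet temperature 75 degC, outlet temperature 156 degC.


Q = m_dot * cp * delta_T
delta_T = 156 - 75 = 81 K
Q = 168 * 1.65 * 81
= 277.2 * 81
= 22453.2 kW

22453.2 kW


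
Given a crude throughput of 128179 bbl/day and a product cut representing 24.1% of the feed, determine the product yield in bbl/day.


Crude throughput = 128179 bbl/day
Fraction yield = 24.1%
yield = throughput * fraction / 100
yield = 128179 * 24.1 / 100 = 30891.139

30891.139 bbl/day


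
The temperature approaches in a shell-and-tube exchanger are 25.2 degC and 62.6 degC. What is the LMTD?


LMTD = (dT1 - dT2) / ln(dT1/dT2)
= (25.2 - 62.6) / ln(25.2 / 62.6) = -37.4 / -0.909921 = 41.10

41.10 degC


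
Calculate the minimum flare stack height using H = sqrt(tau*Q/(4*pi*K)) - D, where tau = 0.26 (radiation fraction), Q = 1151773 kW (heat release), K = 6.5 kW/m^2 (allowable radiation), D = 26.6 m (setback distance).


tau*Q/(4*pi*K) = 0.26 * 1151773 / (4 * pi * 6.5) = 3666.21
sqrt(3666.21) = 60.5492
H = 60.5492 - 26.6 = 33.95

33.95 m


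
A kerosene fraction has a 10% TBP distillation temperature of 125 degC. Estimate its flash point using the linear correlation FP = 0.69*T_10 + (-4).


FP = 0.69 * 125 + (-4) = 82.25

82.25 degC


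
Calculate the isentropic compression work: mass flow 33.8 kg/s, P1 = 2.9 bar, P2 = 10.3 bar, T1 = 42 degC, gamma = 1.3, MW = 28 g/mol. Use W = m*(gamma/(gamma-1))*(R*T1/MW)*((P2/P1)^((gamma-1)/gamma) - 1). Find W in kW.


Isentropic work: W = m*(gamma/(gamma-1))*(R*T1/MW)*((P2/P1)^((gamma-1)/gamma) - 1)
T1 = 42 + 273.15 = 315.15 K
Pressure ratio = 10.3 / 2.9 = 3.55172
Exponent = (1.3 - 1)/1.3 = 0.230769
(P2/P1)^exp - 1 = 3.55172^0.230769 - 1 = 0.339751
W = 33.8 * 1.3 / 0.3 * 8.314 * 315.15 / 28 * 0.339751 = 4657

4657 kW


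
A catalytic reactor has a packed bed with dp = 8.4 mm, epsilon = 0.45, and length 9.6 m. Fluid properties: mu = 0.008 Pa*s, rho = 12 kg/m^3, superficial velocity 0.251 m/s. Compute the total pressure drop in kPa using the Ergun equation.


dp = 8.4 mm = 0.0084 m
Viscous term = 150*0.008*0.251*(1-0.45)^2 / (0.0084^2*0.45^3) = 14170.5
Inertial term = 1.75*12*0.251^2*(1-0.45) / (0.0084*0.45^3) = 950.632
dP/L = 14170.5 + 950.632 = 15121.1 Pa/m
dP = 15121.1 * 9.6 / 1000 = 145.2 kPa

145.2 kPa


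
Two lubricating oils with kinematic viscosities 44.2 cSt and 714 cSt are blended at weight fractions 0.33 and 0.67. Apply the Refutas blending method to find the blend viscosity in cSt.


Refutas method: VBN_i = 14.534*ln(ln(visc_i + 0.8)) + 10.975, blended linearly by mass fraction; since VBN is linear in VBI_i = ln(ln(visc_i + 0.8)) and the fractions sum to 1, blend VBI directly: visc = exp(exp(VBI_blend)) - 0.8
VBI_1 = ln(ln(44.2 + 0.8)) = 1.33675
VBI_2 = ln(ln(714 + 0.8)) = 1.88282
VBI_blend = 0.33 * 1.33675 + 0.67 * 1.88282 = 1.70262
visc_blend = exp(exp(1.70262)) - 0.8 = 241.0

241.0 cSt


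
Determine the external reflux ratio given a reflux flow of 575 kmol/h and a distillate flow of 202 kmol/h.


Reflux ratio definition: R = L / D (liquid returned / distillate withdrawn)
L = 575 kmol/h, D = 202 kmol/h
R = 575 / 202 = 2.847

2.847


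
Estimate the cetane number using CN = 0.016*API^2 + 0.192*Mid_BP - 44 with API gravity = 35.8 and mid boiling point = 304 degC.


CN = 0.016 * 35.8^2 + 0.192 * 304 - 44
CN = 20.50624 + 58.368 - 44 = 34.87424

34.87424


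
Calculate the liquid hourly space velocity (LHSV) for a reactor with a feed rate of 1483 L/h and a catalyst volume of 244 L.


LHSV = volumetric feed rate / catalyst volume
= 1483 L/h / 244 L
= 6.078 h^-1

6.078 h^-1


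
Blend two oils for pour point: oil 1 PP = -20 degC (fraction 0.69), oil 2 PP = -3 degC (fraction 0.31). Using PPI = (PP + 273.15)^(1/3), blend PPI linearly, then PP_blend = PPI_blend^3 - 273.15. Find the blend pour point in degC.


PPI_1 = (-20 + 273.15)^(1/3) = 6.325953
PPI_2 = (-3 + 273.15)^(1/3) = 6.464501
PPI_blend = 0.69 * 6.325953 + 0.31 * 6.464501 = 6.368903
PP_blend = 6.368903^3 - 273.15 = 258.3413 - 273.15 = -14.81

-14.81 degC


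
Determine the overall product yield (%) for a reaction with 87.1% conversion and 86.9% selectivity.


Overall yield = conversion (%) * selectivity (%) / 100
Conversion = 87.1%, Selectivity = 86.9%
Y = 87.1 * 86.9 / 100
= 75.6899 %

75.6899 %


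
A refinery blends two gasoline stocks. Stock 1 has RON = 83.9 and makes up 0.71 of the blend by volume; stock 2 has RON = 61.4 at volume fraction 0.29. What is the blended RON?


Linear blending: RON_blend = sum(vi * RONi)
Contribution 1: 0.71 * 83.9 = 59.569
Contribution 2: 0.29 * 61.4 = 17.806
RON_blend = 59.569 + 17.806 = 77.375

77.375


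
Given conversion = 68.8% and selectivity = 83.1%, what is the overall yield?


Overall yield = conversion (%) * selectivity (%) / 100
Conversion = 68.8%, Selectivity = 83.1%
Y = 68.8 * 83.1 / 100
= 57.1728 %

57.1728 %


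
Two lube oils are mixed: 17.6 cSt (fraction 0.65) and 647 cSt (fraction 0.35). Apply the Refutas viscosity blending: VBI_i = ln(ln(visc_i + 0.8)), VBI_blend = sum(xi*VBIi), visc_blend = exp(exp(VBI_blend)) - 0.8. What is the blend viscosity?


Refutas method: VBN_i = 14.534*ln(ln(visc_i + 0.8)) + 10.975, blended linearly by mass fraction; since VBN is linear in VBI_i = ln(ln(visc_i + 0.8)) and the fractions sum to 1, blend VBI directly: visc = exp(exp(VBI_blend)) - 0.8
VBI_1 = ln(ln(17.6 + 0.8)) = 1.06896
VBI_2 = ln(ln(647 + 0.8)) = 1.86773
VBI_blend = 0.65 * 1.06896 + 0.35 * 1.86773 = 1.34853
visc_blend = exp(exp(1.34853)) - 0.8 = 46.28

46.28 cSt


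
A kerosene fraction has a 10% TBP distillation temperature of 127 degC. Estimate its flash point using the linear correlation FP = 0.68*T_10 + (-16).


FP = 0.68 * 127 + (-16) = 70.36

70.36 degC


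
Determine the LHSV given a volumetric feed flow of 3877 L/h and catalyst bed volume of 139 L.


LHSV = volumetric feed rate / catalyst volume
= 3877 L/h / 139 L
= 27.89 h^-1

27.89 h^-1


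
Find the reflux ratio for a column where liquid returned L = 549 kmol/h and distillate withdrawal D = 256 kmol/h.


Reflux ratio definition: R = L / D (liquid returned / distillate withdrawn)
L = 549 kmol/h, D = 256 kmol/h
R = 549 / 256 = 2.145

2.145


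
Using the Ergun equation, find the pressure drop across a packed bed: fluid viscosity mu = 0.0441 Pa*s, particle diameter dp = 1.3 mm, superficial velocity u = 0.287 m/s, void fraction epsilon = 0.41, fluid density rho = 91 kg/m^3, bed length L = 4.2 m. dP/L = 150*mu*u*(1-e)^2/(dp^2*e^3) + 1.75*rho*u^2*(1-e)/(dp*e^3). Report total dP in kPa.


dp = 1.3 mm = 0.0013 m
Viscous term = 150*0.0441*0.287*(1-0.41)^2 / (0.0013^2*0.41^3) = 5673850
Inertial term = 1.75*91*0.287^2*(1-0.41) / (0.0013*0.41^3) = 86377.4
dP/L = 5673850 + 86377.4 = 5760230 Pa/m
dP = 5760230 * 4.2 / 1000 = 24190 kPa

24190 kPa


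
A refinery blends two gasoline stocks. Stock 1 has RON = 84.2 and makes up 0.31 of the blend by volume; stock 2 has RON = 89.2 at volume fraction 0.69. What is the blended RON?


Linear blending: RON_blend = sum(vi * RONi)
Contribution 1: 0.31 * 84.2 = 26.102
Contribution 2: 0.69 * 89.2 = 61.548
RON_blend = 26.102 + 61.548 = 87.65

87.65


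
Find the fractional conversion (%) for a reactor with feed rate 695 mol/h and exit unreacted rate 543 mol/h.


X = (F_in - F_out) / F_in * 100
Moles reacted = 695 - 543 = 152
X = 152 / 695 * 100
= 0.2187 * 100
= 21.87 %

21.87 %
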